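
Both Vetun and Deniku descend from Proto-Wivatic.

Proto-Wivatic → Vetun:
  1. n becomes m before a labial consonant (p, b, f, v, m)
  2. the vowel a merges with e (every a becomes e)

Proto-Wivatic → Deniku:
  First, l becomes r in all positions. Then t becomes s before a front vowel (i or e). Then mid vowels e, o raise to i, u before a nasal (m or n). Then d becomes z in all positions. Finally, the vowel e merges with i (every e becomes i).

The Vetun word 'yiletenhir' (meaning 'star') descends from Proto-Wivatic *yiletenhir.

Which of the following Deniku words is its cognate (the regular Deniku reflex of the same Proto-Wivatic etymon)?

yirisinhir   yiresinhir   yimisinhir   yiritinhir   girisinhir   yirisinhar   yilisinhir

Deniku: *yiletenhir > yiretenhir > yiresenhir > yiresinhir > yirisinhir  (by unconditioned shift, palatalisation, pre-nasal raising, vowel merger)

yirisinhir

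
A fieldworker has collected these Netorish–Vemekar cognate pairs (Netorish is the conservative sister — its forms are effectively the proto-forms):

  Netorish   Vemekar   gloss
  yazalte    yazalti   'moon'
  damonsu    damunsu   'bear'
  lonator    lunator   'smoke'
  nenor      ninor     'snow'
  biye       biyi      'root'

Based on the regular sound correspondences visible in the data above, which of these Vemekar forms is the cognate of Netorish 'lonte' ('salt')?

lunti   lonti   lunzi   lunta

damonsu ~ damunsu, lonator ~ lunator — Netorish o corresponds to Vemekar u after a consonant, before a nasal.
yazalte ~ yazalti, biye ~ biyi — Netorish e corresponds to Vemekar i word-finally.
Applying these to Netorish 'lonte':
  lonte → lunte   (o→u after a consonant, before a nasal)
  lunte → lunti   (e→i word-finally)
So the Vemekar cognate is 'lunti'.

lunti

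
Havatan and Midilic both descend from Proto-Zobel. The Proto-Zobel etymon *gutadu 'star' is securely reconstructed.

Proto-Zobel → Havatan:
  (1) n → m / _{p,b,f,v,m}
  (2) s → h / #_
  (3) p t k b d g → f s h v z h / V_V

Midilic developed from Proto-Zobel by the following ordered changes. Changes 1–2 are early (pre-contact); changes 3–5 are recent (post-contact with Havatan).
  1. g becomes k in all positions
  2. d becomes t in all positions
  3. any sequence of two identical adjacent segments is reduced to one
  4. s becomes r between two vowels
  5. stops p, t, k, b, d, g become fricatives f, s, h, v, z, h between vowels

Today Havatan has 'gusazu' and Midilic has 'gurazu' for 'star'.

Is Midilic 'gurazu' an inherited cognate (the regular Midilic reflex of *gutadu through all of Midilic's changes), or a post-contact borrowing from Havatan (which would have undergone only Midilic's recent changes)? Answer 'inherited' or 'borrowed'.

borrowed

If inherited, *gutadu would pass through all of Midilic's changes:
Midilic: *gutadu > kutadu > kutatu > kusasu  (by unconditioned shift, unconditioned shift, intervocalic lenition)
If borrowed from Havatan 'gusazu' after the early changes, it would undergo only the recent ones:
  rule 3 (degemination): no change (gusazu)
  rule 4 (rhotacism): gusazu → gurazu
  rule 5 (intervocalic lenition): no change (gurazu)
  ⇒ as a loan: gurazu
Midilic 'gurazu' matches the loan outcome 'gurazu', not the inherited 'kusasu' — it skipped the early Midilic changes, so it was borrowed from Havatan.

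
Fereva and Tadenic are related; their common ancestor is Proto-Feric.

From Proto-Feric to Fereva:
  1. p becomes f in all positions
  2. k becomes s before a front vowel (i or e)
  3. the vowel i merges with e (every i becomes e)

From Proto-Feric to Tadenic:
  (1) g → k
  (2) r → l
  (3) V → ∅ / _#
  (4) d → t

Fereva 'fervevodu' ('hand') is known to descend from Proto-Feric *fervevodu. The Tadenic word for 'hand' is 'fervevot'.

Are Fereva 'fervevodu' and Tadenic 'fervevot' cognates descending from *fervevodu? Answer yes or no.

Derive the expected Tadenic reflex of *fervevodu:
Tadenic: start from *fervevodu.
  rule 1: no change — fervevodu
  rule 2 (unconditioned shift): fervevodu → felvevodu
  rule 3 (apocope): felvevodu → felvevod
  rule 4 (unconditioned shift): felvevod → felvevot
  ⇒ Tadenic felvevot
The regular Tadenic reflex would be 'felvevot', but the attested form is 'fervevot'. The correspondence is irregular, so they are not cognates (the Tadenic form has a different source).

no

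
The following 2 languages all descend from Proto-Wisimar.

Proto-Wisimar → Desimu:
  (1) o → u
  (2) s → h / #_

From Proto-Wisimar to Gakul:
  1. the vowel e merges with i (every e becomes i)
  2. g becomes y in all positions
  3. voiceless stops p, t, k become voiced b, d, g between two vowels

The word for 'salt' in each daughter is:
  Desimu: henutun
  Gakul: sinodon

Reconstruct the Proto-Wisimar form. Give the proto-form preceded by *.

*senoton

Position 1: Desimu has h, Gakul has s. Gakul preserves s here (none of its changes turn any other segment into s), so the proto-segment is *s.
Position 2: Desimu has e, Gakul has i. Desimu preserves e here (none of its changes turn any other segment into e), so the proto-segment is *e.
Position 4: Desimu has u, Gakul has o. Gakul preserves o here (none of its changes turn any other segment into o), so the proto-segment is *o.
Continuing position by position gives *senoton; check it forward:
Desimu: start from *senoton.
  rule 1 (vowel merger): senoton → senutun
  rule 2 (debuccalisation): senutun → henutun
  ⇒ Desimu henutun
Gakul: *senoton > sinoton > sinodon  (by vowel merger, intervocalic voicing)
No other proto-form is consistent with every reflex, so the reconstruction is *senoton.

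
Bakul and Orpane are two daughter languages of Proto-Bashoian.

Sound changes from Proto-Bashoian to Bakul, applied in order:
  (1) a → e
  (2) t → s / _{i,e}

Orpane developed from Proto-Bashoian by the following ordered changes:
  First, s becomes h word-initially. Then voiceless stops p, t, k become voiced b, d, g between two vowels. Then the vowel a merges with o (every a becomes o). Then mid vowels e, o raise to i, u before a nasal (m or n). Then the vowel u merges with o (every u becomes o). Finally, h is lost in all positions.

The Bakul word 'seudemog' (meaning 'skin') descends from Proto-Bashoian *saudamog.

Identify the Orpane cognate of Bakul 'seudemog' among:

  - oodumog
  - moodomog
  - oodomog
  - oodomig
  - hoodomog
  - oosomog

Orpane: start from *saudamog.
  rule 1 (debuccalisation): saudamog → haudamog
  rule 2: no change — haudamog
  rule 3 (vowel merger): haudamog → houdomog
  rule 4 (pre-nasal raising): houdomog → houdumog
  rule 5 (vowel merger): houdumog → hoodomog
  rule 6 (h-loss): hoodomog → oodomog
  ⇒ Orpane oodomog
The other candidates each miss or misapply at least one Orpane change.

oodomog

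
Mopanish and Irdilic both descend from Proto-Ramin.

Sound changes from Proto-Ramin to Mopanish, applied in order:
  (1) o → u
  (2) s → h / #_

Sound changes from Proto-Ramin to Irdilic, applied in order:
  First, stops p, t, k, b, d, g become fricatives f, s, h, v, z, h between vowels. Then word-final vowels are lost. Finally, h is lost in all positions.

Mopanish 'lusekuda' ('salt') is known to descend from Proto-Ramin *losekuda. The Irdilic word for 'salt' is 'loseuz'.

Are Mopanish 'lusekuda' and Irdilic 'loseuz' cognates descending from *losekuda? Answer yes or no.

yes

Derive the expected Irdilic reflex of *losekuda:
Irdilic: *losekuda > losehuza > losehuz > loseuz  (by intervocalic lenition, apocope, h-loss)
Irdilic 'loseuz' matches the regular reflex exactly, so the pair is cognate.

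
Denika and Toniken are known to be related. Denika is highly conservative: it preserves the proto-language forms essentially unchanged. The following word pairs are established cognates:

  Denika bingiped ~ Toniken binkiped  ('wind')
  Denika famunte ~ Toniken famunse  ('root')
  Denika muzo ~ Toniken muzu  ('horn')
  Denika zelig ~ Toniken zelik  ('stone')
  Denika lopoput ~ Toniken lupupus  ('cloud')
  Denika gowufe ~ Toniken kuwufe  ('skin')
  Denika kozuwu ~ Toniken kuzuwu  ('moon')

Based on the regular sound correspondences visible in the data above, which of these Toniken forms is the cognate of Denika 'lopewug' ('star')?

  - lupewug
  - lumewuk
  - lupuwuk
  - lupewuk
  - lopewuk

lupewuk

lopoput ~ lupupus — Denika o corresponds to Toniken u after a consonant, before a labial obstruent.
zelig ~ zelik — Denika g corresponds to Toniken k word-finally.
Applying these to Denika 'lopewug':
  lopewug → lupewug   (o→u after a consonant, before a labial obstruent)
  lupewug → lupewuk   (g→k word-finally)
So the Toniken cognate is 'lupewuk'.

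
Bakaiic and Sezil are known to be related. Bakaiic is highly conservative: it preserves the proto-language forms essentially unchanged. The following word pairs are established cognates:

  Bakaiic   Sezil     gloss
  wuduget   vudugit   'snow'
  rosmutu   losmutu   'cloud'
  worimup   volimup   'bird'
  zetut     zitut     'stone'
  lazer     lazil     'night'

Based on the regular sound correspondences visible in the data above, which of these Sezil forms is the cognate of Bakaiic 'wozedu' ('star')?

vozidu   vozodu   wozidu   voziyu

vozidu

worimup ~ volimup — Bakaiic w corresponds to Sezil v word-initially before a back vowel.
wuduget ~ vudugit, zetut ~ zitut — Bakaiic e corresponds to Sezil i after a consonant, before a consonant other than r, m, n, p, b, f, v.
Applying these to Bakaiic 'wozedu':
  wozedu → vozedu   (w→v word-initially before a back vowel)
  vozedu → vozidu   (e→i after a consonant, before a consonant other than r, m, n, p, b, f, v)
So the Sezil cognate is 'vozidu'.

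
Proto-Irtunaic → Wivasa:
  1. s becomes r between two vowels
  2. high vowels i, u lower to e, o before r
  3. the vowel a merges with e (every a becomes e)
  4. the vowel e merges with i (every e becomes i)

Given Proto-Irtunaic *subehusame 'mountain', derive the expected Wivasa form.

Wivasa: *subehusame
  subehusame → subehurame   [rhotacism]
  subehurame → subehorame   [pre-rhotic lowering]
  subehorame → subehoreme   [vowel merger]
  subehoreme → subihorimi   [vowel merger]
  giving Wivasa subihorimi.

subihorimi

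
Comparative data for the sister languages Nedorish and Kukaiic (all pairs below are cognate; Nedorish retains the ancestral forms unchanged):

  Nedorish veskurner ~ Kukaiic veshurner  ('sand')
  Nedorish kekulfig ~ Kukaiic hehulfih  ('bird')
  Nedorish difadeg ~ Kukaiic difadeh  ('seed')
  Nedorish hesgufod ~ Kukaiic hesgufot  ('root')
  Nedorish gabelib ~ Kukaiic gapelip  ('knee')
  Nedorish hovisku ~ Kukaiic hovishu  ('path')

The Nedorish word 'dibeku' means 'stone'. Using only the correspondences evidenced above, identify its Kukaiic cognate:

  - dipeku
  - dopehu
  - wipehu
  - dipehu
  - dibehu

gabelib ~ gapelip — Nedorish b corresponds to Kukaiic p between vowels (before a front vowel).
kekulfig ~ hehulfih — Nedorish k corresponds to Kukaiic h between vowels (before a back vowel).
Applying these to Nedorish 'dibeku':
  dibeku → dipeku   (b→p between vowels (before a front vowel))
  dipeku → dipehu   (k→h between vowels (before a back vowel))
So the Kukaiic cognate is 'dipehu'.

dipehu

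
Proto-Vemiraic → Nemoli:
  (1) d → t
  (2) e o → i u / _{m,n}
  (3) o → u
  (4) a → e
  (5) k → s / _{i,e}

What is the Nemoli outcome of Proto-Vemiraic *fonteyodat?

Nemoli: start from *fonteyodat.
  rule 1 (unconditioned shift): fonteyodat → fonteyotat
  rule 2 (pre-nasal raising): fonteyotat → funteyotat
  rule 3 (vowel merger): funteyotat → funteyutat
  rule 4 (vowel merger): funteyutat → funteyutet
  rule 5: no change — funteyutet
  ⇒ Nemoli funteyutet

funteyutet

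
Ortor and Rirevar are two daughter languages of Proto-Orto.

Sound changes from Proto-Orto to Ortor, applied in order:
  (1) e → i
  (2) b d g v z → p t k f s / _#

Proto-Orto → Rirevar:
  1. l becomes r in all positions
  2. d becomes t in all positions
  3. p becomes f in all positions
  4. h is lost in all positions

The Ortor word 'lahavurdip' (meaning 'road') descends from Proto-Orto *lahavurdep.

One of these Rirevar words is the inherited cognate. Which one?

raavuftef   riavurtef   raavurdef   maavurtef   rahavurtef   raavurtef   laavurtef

raavurtef

Rirevar: *lahavurdep > rahavurdep > rahavurtep > rahavurtef > raavurtef  (by unconditioned shift, unconditioned shift, unconditioned shift, h-loss)
The other candidates each miss or misapply at least one Rirevar change.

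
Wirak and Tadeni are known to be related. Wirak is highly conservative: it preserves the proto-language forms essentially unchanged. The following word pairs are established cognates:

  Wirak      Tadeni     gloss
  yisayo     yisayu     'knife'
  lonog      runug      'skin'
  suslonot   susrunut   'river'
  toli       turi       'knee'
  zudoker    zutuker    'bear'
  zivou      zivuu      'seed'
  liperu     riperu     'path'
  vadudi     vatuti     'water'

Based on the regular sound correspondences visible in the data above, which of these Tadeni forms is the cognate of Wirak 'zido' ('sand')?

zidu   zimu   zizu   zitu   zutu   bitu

zitu

zudoker ~ zutuker — Wirak d corresponds to Tadeni t between vowels (before a back vowel).
yisayo ~ yisayu — Wirak o corresponds to Tadeni u word-finally.
Applying these to Wirak 'zido':
  zido → zito   (d→t between vowels (before a back vowel))
  zito → zitu   (o→u word-finally)
So the Tadeni cognate is 'zitu'.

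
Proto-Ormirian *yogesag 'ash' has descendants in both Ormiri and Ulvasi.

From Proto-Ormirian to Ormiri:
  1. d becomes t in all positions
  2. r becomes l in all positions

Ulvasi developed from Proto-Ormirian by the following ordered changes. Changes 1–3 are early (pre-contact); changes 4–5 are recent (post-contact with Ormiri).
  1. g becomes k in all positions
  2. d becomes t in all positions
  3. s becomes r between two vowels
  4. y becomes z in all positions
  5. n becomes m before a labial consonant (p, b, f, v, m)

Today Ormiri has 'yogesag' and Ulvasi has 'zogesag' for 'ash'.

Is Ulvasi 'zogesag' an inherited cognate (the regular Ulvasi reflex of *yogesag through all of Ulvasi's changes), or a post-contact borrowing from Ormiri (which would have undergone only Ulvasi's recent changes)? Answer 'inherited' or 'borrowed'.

borrowed

If inherited, *yogesag would pass through all of Ulvasi's changes:
Ulvasi: *yogesag
  yogesag → yokesak   [unconditioned shift]
  yokesak (rule 2 does not apply)
  yokesak → yokerak   [rhotacism]
  yokerak → zokerak   [unconditioned shift]
  zokerak (rule 5 does not apply)
  giving Ulvasi zokerak.
If borrowed from Ormiri 'yogesag' after the early changes, it would undergo only the recent ones:
  rule 4 (unconditioned shift): yogesag → zogesag
  rule 5 (nasal place assimilation): no change (zogesag)
  ⇒ as a loan: zogesag
Ulvasi 'zogesag' matches the loan outcome 'zogesag', not the inherited 'zokerak' — it skipped the early Ulvasi changes, so it was borrowed from Ormiri.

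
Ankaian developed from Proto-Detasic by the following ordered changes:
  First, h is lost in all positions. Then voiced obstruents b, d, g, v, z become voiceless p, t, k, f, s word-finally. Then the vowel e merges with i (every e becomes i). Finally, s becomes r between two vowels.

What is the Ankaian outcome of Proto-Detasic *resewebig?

ririwibik

Ankaian: *resewebig
  resewebig (rule 1 does not apply)
  resewebig → resewebik   [final devoicing]
  resewebik → risiwibik   [vowel merger]
  risiwibik → ririwibik   [rhotacism]
  giving Ankaian ririwibik.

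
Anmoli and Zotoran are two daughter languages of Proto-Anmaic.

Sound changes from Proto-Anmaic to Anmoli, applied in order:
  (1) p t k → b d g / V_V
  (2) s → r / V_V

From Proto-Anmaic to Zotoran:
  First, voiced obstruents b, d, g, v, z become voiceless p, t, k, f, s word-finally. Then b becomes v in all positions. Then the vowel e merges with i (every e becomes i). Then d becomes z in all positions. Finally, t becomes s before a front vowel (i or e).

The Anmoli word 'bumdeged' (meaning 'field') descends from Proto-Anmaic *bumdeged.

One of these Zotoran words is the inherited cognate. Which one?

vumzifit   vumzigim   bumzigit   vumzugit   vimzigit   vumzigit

vumzigit

Zotoran: *bumdeged
  bumdeged → bumdeget   [final devoicing]
  bumdeget → vumdeget   [unconditioned shift]
  vumdeget → vumdigit   [vowel merger]
  vumdigit → vumzigit   [unconditioned shift]
  vumzigit (rule 5 does not apply)
  giving Zotoran vumzigit.
Among the options, 'vumzigit' alone shows every Zotoran change applied in order.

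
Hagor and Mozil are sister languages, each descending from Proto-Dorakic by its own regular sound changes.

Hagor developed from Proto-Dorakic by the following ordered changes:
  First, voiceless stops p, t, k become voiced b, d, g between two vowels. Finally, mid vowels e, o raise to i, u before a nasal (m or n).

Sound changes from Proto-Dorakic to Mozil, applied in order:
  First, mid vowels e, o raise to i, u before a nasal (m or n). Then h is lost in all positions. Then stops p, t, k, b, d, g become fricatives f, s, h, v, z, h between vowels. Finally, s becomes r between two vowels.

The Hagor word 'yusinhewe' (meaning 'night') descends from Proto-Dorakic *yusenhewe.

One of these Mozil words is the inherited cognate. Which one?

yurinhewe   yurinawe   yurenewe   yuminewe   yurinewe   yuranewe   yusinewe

yurinewe

Mozil: *yusenhewe
  yusenhewe → yusinhewe   [pre-nasal raising]
  yusinhewe → yusinewe   [h-loss]
  yusinewe (rule 3 does not apply)
  yusinewe → yurinewe   [rhotacism]
  giving Mozil yurinewe.
The other candidates each miss or misapply at least one Mozil change.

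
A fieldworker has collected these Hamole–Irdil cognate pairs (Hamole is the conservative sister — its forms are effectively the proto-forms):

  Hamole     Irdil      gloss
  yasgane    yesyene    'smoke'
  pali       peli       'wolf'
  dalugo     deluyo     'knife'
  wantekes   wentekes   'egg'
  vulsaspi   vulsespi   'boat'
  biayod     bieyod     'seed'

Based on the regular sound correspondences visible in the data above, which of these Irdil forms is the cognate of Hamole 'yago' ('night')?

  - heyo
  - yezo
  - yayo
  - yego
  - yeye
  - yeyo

yeyo

yasgane ~ yesyene, pali ~ peli — Hamole a corresponds to Irdil e after a consonant, before a consonant other than r, m, n, p, b, f, v.
dalugo ~ deluyo — Hamole g corresponds to Irdil y between vowels (before a back vowel).
Applying these to Hamole 'yago':
  yago → yego   (a→e after a consonant, before a consonant other than r, m, n, p, b, f, v)
  yego → yeyo   (g→y between vowels (before a back vowel))
So the Irdil cognate is 'yeyo'.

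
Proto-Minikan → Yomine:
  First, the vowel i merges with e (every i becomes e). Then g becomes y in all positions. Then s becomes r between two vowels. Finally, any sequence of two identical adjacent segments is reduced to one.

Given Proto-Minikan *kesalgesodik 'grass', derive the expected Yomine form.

keralyerodek

Yomine: start from *kesalgesodik.
  rule 1 (vowel merger): kesalgesodik → kesalgesodek
  rule 2 (unconditioned shift): kesalgesodek → kesalyesodek
  rule 3 (rhotacism): kesalyesodek → keralyerodek
  rule 4: no change — keralyerodek
  ⇒ Yomine keralyerodek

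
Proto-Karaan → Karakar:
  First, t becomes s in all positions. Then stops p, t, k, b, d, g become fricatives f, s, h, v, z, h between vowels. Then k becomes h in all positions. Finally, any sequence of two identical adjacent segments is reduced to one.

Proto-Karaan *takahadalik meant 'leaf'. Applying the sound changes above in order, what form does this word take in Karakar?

Karakar: *takahadalik > sakahadalik > sahahazalik > sahahazalih  (by unconditioned shift, intervocalic lenition, unconditioned shift)

sahahazalih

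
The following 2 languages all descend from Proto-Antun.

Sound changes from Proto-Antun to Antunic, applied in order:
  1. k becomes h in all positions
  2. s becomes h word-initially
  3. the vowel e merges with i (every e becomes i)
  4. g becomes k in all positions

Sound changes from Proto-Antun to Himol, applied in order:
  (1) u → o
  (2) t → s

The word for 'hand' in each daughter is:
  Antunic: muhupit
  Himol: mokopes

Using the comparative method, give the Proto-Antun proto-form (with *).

Position 4: Antunic has u, Himol has o. Antunic preserves u here (none of its changes turn any other segment into u), so the proto-segment is *u.
Position 6: Antunic has i, Himol has e. Himol preserves e here (none of its changes turn any other segment into e), so the proto-segment is *e.
Continuing position by position gives *mukupet; check it forward:
Antunic: *mukupet > muhupet > muhupit  (by unconditioned shift, vowel merger)
Himol: *mukupet > mokopet > mokopes  (by vowel merger, unconditioned shift)
*mukupet is the unique common source.

*mukupet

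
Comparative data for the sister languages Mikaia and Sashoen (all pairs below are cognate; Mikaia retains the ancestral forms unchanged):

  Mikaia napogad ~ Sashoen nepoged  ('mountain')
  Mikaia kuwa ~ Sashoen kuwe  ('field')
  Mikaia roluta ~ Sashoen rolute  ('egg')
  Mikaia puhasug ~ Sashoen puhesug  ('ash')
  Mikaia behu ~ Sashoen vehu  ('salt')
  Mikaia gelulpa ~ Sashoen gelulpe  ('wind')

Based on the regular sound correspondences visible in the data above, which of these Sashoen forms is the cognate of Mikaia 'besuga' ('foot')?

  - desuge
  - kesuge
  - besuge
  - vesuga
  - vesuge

vesuge

behu ~ vehu — Mikaia b corresponds to Sashoen v word-initially before a front vowel.
kuwa ~ kuwe, roluta ~ rolute — Mikaia a corresponds to Sashoen e word-finally.
Applying these to Mikaia 'besuga':
  besuga → vesuga   (b→v word-initially before a front vowel)
  vesuga → vesuge   (a→e word-finally)
So the Sashoen cognate is 'vesuge'.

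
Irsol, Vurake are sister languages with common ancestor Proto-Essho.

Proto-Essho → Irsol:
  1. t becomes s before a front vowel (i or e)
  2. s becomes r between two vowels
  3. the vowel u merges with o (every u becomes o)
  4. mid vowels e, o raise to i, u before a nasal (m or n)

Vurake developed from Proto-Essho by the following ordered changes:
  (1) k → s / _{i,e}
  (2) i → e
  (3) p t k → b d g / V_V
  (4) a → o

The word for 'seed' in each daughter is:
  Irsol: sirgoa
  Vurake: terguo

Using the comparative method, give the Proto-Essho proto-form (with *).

*tirgua

Position 5: Irsol has o, Vurake has u. Vurake preserves u here (none of its changes turn any other segment into u), so the proto-segment is *u.
Position 1: Irsol has s, Vurake has t. Vurake preserves t here (none of its changes turn any other segment into t), so the proto-segment is *t.
Position 6: Irsol has a, Vurake has o. Irsol preserves a here (none of its changes turn any other segment into a), so the proto-segment is *a.
This points to *tirgua. Verify forward in each daughter:
Irsol: *tirgua > sirgua > sirgoa  (by palatalisation, vowel merger)
Vurake: *tirgua
  tirgua (rule 1 does not apply)
  tirgua → tergua   [vowel merger]
  tergua (rule 3 does not apply)
  tergua → terguo   [vowel merger]
  giving Vurake terguo.
*tirgua is the unique common source.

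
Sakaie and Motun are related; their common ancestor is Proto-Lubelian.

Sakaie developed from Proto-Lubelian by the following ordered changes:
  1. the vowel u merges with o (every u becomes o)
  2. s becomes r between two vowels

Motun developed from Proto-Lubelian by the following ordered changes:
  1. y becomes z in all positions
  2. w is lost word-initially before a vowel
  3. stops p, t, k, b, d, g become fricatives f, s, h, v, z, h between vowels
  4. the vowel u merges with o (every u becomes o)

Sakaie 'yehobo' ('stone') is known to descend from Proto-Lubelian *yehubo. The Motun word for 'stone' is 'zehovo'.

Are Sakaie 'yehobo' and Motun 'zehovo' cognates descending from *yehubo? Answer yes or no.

yes

Derive the expected Motun reflex of *yehubo:
Motun: start from *yehubo.
  rule 1 (unconditioned shift): yehubo → zehubo
  rule 2: no change — zehubo
  rule 3 (intervocalic lenition): zehubo → zehuvo
  rule 4 (vowel merger): zehuvo → zehovo
  ⇒ Motun zehovo
Motun 'zehovo' matches the regular reflex exactly, so the pair is cognate.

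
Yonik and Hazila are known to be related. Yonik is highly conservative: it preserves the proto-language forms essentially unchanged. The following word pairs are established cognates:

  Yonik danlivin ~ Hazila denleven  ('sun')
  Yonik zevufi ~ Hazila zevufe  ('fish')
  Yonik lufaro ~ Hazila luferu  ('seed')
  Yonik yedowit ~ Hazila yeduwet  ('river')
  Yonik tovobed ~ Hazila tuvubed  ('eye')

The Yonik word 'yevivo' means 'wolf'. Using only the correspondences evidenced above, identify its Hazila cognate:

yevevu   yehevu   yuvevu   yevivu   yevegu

yevevu

danlivin ~ denleven — Yonik i corresponds to Hazila e after a consonant, before a labial obstruent.
lufaro ~ luferu — Yonik o corresponds to Hazila u word-finally.
Applying these to Yonik 'yevivo':
  yevivo → yevevo   (i→e after a consonant, before a labial obstruent)
  yevevo → yevevu   (o→u word-finally)
So the Hazila cognate is 'yevevu'.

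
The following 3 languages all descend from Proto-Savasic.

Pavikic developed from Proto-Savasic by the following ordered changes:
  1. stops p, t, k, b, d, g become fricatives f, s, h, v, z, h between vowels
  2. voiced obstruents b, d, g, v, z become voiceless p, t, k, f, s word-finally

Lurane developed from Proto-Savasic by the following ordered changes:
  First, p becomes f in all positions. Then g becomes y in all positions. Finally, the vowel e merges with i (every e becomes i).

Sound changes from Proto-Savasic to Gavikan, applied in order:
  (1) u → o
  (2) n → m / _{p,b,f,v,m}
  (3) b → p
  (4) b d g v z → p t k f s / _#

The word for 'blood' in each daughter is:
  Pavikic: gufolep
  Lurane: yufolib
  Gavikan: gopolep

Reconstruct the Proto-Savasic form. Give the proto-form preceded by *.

Position 6: Pavikic has e, Lurane has i, Gavikan has e. Pavikic preserves e here (none of its changes turn any other segment into e), so the proto-segment is *e.
Position 1: Pavikic has g, Lurane has y, Gavikan has g. Pavikic preserves g here (none of its changes turn any other segment into g), so the proto-segment is *g.
Verify the candidate proto-form against each daughter:
Pavikic: start from *gupoleb.
  rule 1 (intervocalic lenition): gupoleb → gufoleb
  rule 2 (final devoicing): gufoleb → gufolep
  ⇒ Pavikic gufolep
Lurane: *gupoleb
  gupoleb → gufoleb   [unconditioned shift]
  gufoleb → yufoleb   [unconditioned shift]
  yufoleb → yufolib   [vowel merger]
  giving Lurane yufolib.
Gavikan: *gupoleb > gopoleb > gopolep  (by vowel merger, unconditioned shift)
Only *gupoleb yields all of Pavikic gufolep, Lurane yufolib, Gavikan gopolep.

*gupoleb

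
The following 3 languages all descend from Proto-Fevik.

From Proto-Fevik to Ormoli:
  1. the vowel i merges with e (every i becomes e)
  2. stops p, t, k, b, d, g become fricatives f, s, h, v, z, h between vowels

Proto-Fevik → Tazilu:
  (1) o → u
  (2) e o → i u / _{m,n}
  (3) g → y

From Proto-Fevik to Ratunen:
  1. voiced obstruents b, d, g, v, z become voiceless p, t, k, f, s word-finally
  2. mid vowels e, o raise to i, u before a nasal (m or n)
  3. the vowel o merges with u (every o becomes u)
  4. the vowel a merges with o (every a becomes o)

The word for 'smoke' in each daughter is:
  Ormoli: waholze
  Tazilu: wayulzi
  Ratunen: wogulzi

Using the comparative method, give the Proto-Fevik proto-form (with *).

Position 2: Ormoli has a, Tazilu has a, Ratunen has o. Ormoli preserves a here (none of its changes turn any other segment into a), so the proto-segment is *a.
Position 7: Ormoli has e, Tazilu has i, Ratunen has i. Taking the neighbouring segments as reconstructed: Ormoli e could go back to *e or *i; Tazilu i can only go back to *i; Ratunen i can only go back to *i — the one source consistent with every daughter is *i.
This points to *wagolzi. Verify forward in each daughter:
Ormoli: *wagolzi > wagolze > waholze  (by vowel merger, intervocalic lenition)
Tazilu: *wagolzi > wagulzi > wayulzi  (by vowel merger, unconditioned shift)
Ratunen: start from *wagolzi.
  rule 1: no change — wagolzi
  rule 2: no change — wagolzi
  rule 3 (vowel merger): wagolzi → wagulzi
  rule 4 (vowel merger): wagulzi → wogulzi
  ⇒ Ratunen wogulzi
No other proto-form is consistent with every reflex, so the reconstruction is *wagolzi.

*wagolzi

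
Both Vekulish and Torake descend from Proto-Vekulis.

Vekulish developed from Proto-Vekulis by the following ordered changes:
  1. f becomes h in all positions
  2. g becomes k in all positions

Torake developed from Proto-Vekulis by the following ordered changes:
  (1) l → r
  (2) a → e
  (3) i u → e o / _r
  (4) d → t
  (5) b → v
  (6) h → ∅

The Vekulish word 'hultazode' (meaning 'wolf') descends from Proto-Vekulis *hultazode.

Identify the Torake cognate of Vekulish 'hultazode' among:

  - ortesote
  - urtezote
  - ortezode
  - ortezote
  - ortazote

ortezote

Torake: start from *hultazode.
  rule 1 (unconditioned shift): hultazode → hurtazode
  rule 2 (vowel merger): hurtazode → hurtezode
  rule 3 (pre-rhotic lowering): hurtezode → hortezode
  rule 4 (unconditioned shift): hortezode → hortezote
  rule 5: no change — hortezote
  rule 6 (h-loss): hortezote → ortezote
  ⇒ Torake ortezote
Only 'ortezote' matches the regular Torake development of *hultazode.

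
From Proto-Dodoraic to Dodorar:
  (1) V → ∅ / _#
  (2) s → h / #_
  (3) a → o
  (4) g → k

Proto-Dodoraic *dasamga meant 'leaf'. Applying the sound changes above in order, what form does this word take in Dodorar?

Dodorar: start from *dasamga.
  rule 1 (apocope): dasamga → dasamg
  rule 2: no change — dasamg
  rule 3 (vowel merger): dasamg → dosomg
  rule 4 (unconditioned shift): dosomg → dosomk
  ⇒ Dodorar dosomk

dosomk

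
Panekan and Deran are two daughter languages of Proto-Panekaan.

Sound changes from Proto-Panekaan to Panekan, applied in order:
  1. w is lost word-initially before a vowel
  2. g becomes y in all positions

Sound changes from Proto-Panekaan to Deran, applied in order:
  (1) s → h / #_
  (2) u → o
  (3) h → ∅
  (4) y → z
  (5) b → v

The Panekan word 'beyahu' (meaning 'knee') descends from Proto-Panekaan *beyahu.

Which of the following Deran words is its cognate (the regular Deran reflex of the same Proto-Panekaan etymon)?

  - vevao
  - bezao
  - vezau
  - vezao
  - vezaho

Deran: *beyahu > beyaho > beyao > bezao > vezao  (by vowel merger, h-loss, unconditioned shift, unconditioned shift)
The other candidates each miss or misapply at least one Deran change.

vezao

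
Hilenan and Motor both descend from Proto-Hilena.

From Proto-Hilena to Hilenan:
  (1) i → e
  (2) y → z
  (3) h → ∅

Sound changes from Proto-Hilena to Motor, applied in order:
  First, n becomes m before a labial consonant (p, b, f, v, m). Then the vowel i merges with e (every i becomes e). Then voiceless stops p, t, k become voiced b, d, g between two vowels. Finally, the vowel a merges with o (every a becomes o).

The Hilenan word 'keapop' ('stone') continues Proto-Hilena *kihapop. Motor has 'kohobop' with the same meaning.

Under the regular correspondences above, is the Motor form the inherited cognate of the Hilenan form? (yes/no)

Derive the expected Motor reflex of *kihapop:
Motor: *kihapop
  kihapop (rule 1 does not apply)
  kihapop → kehapop   [vowel merger]
  kehapop → kehabop   [intervocalic voicing]
  kehabop → kehobop   [vowel merger]
  giving Motor kehobop.
The regular Motor reflex would be 'kehobop', but the attested form is 'kohobop'. The correspondence is irregular, so they are not cognates (the Motor form has a different source).

no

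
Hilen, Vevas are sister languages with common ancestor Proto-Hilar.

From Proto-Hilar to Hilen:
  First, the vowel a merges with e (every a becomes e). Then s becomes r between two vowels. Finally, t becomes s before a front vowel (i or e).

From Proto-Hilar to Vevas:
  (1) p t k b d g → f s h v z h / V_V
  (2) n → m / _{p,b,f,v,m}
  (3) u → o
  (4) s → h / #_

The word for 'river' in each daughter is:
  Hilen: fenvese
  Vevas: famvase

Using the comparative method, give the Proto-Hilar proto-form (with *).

Position 2: Hilen has e, Vevas has a. Vevas preserves a here (none of its changes turn any other segment into a), so the proto-segment is *a.
Position 5: Hilen has e, Vevas has a. Vevas preserves a here (none of its changes turn any other segment into a), so the proto-segment is *a.
Position 3: Hilen has n, Vevas has m. Hilen preserves n here (none of its changes turn any other segment into n), so the proto-segment is *n.
This points to *fanvate. Verify forward in each daughter:
Hilen: *fanvate > fenvete > fenvese  (by vowel merger, palatalisation)
Vevas: *fanvate
  fanvate → fanvase   [intervocalic lenition]
  fanvase → famvase   [nasal place assimilation]
  famvase (rule 3 does not apply)
  famvase (rule 4 does not apply)
  giving Vevas famvase.
No other proto-form is consistent with every reflex, so the reconstruction is *fanvate.

*fanvate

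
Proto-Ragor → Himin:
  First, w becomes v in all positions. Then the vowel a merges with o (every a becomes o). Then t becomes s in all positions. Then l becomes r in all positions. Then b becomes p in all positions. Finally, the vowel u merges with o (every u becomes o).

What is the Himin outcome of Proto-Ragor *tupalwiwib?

Himin: start from *tupalwiwib.
  rule 1 (unconditioned shift): tupalwiwib → tupalvivib
  rule 2 (vowel merger): tupalvivib → tupolvivib
  rule 3 (unconditioned shift): tupolvivib → supolvivib
  rule 4 (unconditioned shift): supolvivib → suporvivib
  rule 5 (unconditioned shift): suporvivib → suporvivip
  rule 6 (vowel merger): suporvivip → soporvivip
  ⇒ Himin soporvivip

soporvivip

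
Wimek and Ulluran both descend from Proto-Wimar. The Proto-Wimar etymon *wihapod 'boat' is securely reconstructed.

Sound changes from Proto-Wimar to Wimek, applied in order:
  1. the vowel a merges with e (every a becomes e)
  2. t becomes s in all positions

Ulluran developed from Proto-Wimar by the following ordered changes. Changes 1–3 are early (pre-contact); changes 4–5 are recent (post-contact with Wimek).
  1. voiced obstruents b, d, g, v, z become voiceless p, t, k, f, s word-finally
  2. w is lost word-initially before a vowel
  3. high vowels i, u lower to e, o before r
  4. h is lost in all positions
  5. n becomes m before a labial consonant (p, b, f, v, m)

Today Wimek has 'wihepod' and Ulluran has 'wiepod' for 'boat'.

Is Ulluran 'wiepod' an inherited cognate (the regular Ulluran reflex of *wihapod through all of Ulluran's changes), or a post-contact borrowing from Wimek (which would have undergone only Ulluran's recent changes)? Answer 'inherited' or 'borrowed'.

borrowed

If inherited, *wihapod would pass through all of Ulluran's changes:
Ulluran: *wihapod > wihapot > ihapot > iapot  (by final devoicing, glide loss, h-loss)
If borrowed from Wimek 'wihepod' after the early changes, it would undergo only the recent ones:
  rule 4 (h-loss): wihepod → wiepod
  rule 5 (nasal place assimilation): no change (wiepod)
  ⇒ as a loan: wiepod
Ulluran 'wiepod' matches the loan outcome 'wiepod', not the inherited 'iapot' — it skipped the early Ulluran changes, so it was borrowed from Wimek.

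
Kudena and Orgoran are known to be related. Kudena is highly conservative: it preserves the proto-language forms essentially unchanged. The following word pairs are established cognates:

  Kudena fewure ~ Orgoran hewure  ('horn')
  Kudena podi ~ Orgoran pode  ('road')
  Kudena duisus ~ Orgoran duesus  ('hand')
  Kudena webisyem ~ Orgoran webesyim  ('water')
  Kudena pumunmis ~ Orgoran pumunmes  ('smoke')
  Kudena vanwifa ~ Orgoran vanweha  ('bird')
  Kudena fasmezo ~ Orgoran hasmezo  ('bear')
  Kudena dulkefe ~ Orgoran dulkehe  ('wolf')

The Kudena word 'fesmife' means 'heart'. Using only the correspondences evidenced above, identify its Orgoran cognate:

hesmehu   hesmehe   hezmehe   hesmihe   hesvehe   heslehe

fewure ~ hewure — Kudena f corresponds to Orgoran h word-initially before a front vowel.
vanwifa ~ vanweha — Kudena i corresponds to Orgoran e after a consonant, before a labial obstruent.
dulkefe ~ dulkehe — Kudena f corresponds to Orgoran h between vowels (before a front vowel).
Applying these to Kudena 'fesmife':
  fesmife → hesmife   (f→h word-initially before a front vowel)
  hesmife → hesmefe   (i→e after a consonant, before a labial obstruent)
  hesmefe → hesmehe   (f→h between vowels (before a front vowel))
So the Orgoran cognate is 'hesmehe'.

hesmehe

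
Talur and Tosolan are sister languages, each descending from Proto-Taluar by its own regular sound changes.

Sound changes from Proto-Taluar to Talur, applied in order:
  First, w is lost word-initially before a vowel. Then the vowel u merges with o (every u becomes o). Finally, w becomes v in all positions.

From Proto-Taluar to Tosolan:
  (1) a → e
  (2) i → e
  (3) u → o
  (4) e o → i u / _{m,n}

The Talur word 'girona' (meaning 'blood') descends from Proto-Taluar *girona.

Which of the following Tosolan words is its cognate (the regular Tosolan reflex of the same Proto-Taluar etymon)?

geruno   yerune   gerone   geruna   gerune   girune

Tosolan: start from *girona.
  rule 1 (vowel merger): girona → girone
  rule 2 (vowel merger): girone → gerone
  rule 3: no change — gerone
  rule 4 (pre-nasal raising): gerone → gerune
  ⇒ Tosolan gerune
Only 'gerune' matches the regular Tosolan development of *girona.

gerune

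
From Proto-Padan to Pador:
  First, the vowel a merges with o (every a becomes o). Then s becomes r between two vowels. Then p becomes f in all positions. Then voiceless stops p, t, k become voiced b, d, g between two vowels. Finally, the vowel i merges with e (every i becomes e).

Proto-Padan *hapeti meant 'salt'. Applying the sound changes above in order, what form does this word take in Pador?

Pador: *hapeti > hopeti > hofeti > hofedi > hofede  (by vowel merger, unconditioned shift, intervocalic voicing, vowel merger)

hofede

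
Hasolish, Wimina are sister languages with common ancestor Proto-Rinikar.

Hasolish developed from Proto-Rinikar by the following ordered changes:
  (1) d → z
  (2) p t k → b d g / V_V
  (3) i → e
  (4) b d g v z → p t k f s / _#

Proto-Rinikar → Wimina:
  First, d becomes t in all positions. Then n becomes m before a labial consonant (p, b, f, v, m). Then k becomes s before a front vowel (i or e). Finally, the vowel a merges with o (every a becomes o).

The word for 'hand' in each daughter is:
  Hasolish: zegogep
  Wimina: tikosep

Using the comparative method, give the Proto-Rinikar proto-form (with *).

*dikokep

Position 2: Hasolish has e, Wimina has i. Wimina preserves i here (none of its changes turn any other segment into i), so the proto-segment is *i.
Position 5: Hasolish has g, Wimina has s. Taking the neighbouring segments as reconstructed: Hasolish g could go back to *k or *g; Wimina s could go back to *k or *s — the one source consistent with every daughter is *k.
Continuing position by position gives *dikokep; check it forward:
Hasolish: *dikokep > zikokep > zigogep > zegogep  (by unconditioned shift, intervocalic voicing, vowel merger)
Wimina: start from *dikokep.
  rule 1 (unconditioned shift): dikokep → tikokep
  rule 2: no change — tikokep
  rule 3 (palatalisation): tikokep → tikosep
  rule 4: no change — tikosep
  ⇒ Wimina tikosep
Only *dikokep yields all of Hasolish zegogep, Wimina tikosep.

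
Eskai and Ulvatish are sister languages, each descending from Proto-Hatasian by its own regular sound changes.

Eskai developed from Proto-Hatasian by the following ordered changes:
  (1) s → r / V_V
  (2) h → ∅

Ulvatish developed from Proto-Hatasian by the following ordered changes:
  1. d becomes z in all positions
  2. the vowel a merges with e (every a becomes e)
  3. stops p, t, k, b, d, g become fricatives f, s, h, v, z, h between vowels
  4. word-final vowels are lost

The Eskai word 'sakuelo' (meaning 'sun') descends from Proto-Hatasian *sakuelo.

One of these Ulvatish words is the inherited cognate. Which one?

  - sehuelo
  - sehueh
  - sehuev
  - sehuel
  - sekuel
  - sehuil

sehuel

Ulvatish: *sakuelo > sekuelo > sehuelo > sehuel  (by vowel merger, intervocalic lenition, apocope)
Among the options, 'sehuel' alone shows every Ulvatish change applied in order.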